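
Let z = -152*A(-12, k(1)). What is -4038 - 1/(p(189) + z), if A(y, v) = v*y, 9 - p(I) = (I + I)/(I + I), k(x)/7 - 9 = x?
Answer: -515604145/127688 ≈ -4038.0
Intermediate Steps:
k(x) = 63 + 7*x
p(I) = 8 (p(I) = 9 - (I + I)/(I + I) = 9 - 2*I/(2*I) = 9 - 2*I*1/(2*I) = 9 - 1*1 = 9 - 1 = 8)
z = 127680 (z = -152*(63 + 7*1)*(-12) = -152*(63 + 7)*(-12) = -10640*(-12) = -152*(-840) = 127680)
-4038 - 1/(p(189) + z) = -4038 - 1/(8 + 127680) = -4038 - 1/127688 = -515604145/127688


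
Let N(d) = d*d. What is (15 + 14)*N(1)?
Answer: 29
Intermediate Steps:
N(d) = d²
(15 + 14)*N(1) = (15 + 14)*1² = 29*1 = 29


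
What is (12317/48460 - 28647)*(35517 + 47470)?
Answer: -115204321272061/48460 ≈ -2.3773e+9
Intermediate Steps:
(12317/48460 - 28647)*(35517 + 47470) = (12317*(1/48460) - 28647)*82987 = (12317/48460 - 28647)*82987 = -1388221303/48460*82987 = -115204321272061/48460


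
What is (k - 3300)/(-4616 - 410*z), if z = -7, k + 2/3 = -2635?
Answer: 17807/5238 ≈ 3.3996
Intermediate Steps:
k = -7907/3 (k = -⅔ - 2635 = -7907/3 ≈ -2635.7)
(k - 3300)/(-4616 - 410*z) = (-7907/3 - 3300)/(-4616 - 410*(-7)) = -17807/(3*(-4616 + 2870)) = -17807/3/(-1746) = -17807/3*(-1/1746) = 17807/5238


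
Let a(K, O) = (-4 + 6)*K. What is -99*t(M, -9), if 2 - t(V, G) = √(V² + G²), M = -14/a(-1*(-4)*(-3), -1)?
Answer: -198 + 33*√11713/4 ≈ 694.87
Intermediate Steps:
a(K, O) = 2*K
M = 7/12 (M = -14/(2*(-1*(-4)*(-3))) = -14/(2*(4*(-3))) = -14/(2*(-12)) = -14/(-24) = -14*(-1/24) = 7/12 ≈ 0.58333)
t(V, G) = 2 - √(G² + V²) (t(V, G) = 2 - √(V² + G²) = 2 - √(G² + V²))
-99*t(M, -9) = -99*(2 - √((-9)² + (7/12)²)) = -99*(2 - √(81 + 49/144)) = -99*(2 - √(11713/144)) = -99*(2 - √11713/12) = -198 + 33*√11713/4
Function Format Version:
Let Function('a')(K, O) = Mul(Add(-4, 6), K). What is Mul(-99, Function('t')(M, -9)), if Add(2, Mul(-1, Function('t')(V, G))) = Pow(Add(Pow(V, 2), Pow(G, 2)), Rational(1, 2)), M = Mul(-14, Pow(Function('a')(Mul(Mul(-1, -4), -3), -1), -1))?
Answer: Add(-198, Mul(Rational(33, 4), Pow(11713, Rational(1, 2)))) ≈ 694.87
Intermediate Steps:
Function('a')(K, O) = Mul(2, K)
M = Rational(7, 12) (M = Mul(-14, Pow(Mul(2, Mul(Mul(-1, -4), -3)), -1)) = Mul(-14, Pow(Mul(2, Mul(4, -3)), -1)) = Mul(-14, Pow(Mul(2, -12), -1)) = Mul(-14, Pow(-24, -1)) = Mul(-14, Rational(-1, 24)) = Rational(7, 12) ≈ 0.58333)
Function('t')(V, G) = Add(2, Mul(-1, Pow(Add(Pow(G, 2), Pow(V, 2)), Rational(1, 2)))) (Function('t')(V, G) = Add(2, Mul(-1, Pow(Add(Pow(V, 2), Pow(G, 2)), Rational(1, 2)))) = Add(2, Mul(-1, Pow(Add(Pow(G, 2), Pow(V, 2)), Rational(1, 2)))))
Mul(-99, Function('t')(M, -9)) = Mul(-99, Add(2, Mul(-1, Pow(Add(Pow(-9, 2), Pow(Rational(7, 12), 2)), Rational(1, 2))))) = Mul(-99, Add(2, Mul(-1, Pow(Add(81, Rational(49, 144)), Rational(1, 2))))) = Mul(-99, Add(2, Mul(-1, Pow(Rational(11713, 144), Rational(1, 2))))) = Mul(-99, Add(2, Mul(-1, Mul(Rational(1, 12), Pow(11713, Rational(1, 2)))))) = Mul(-99, Add(2, Mul(Rational(-1, 12), Pow(11713, Rational(1, 2))))) = Add(-198, Mul(Rational(33, 4), Pow(11713, Rational(1, 2))))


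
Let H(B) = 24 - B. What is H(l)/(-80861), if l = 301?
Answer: 277/80861 ≈ 0.0034256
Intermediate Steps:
H(l)/(-80861) = (24 - 1*301)/(-80861) = (24 - 301)*(-1/80861) = -277*(-1/80861) = 277/80861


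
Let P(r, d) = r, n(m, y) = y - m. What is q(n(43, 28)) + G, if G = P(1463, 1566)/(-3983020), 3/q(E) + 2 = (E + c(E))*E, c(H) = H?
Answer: 2823409/446098240 ≈ 0.0063291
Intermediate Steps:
q(E) = 3/(-2 + 2*E²) (q(E) = 3/(-2 + (E + E)*E) = 3/(-2 + (2*E)*E) = 3/(-2 + 2*E²))
G = -1463/3983020 (G = 1463/(-3983020) = 1463*(-1/3983020) = -1463/3983020 ≈ -0.00036731)
q(n(43, 28)) + G = 3/(2*(-1 + (28 - 1*43)²)) - 1463/3983020 = 3/(2*(-1 + (28 - 43)²)) - 1463/3983020 = 3/(2*(-1 + (-15)²)) - 1463/3983020 = 3/(2*(-1 + 225)) - 1463/3983020 = (3/2)/224 - 1463/3983020 = (3/2)*(1/224) - 1463/3983020 = 3/448 - 1463/3983020 = 2823409/446098240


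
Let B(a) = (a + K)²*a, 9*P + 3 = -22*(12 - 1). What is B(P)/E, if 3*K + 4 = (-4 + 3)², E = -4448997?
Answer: 2258060/463331259 ≈ 0.0048735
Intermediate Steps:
K = -1 (K = -4/3 + (-4 + 3)²/3 = -4/3 + (⅓)*(-1)² = -4/3 + (⅓)*1 = -4/3 + ⅓ = -1)
P = -245/9 (P = -⅓ + (-22*(12 - 1))/9 = -⅓ + (-22*11)/9 = -⅓ + (⅑)*(-242) = -⅓ - 242/9 = -245/9 ≈ -27.222)
B(a) = a*(-1 + a)² (B(a) = (a - 1)²*a = (-1 + a)²*a = a*(-1 + a)²)
B(P)/E = -245*(-1 - 245/9)²/9/(-4448997) = -245*(-254/9)²/9*(-1/4448997) = -245/9*64516/81*(-1/4448997) = -15806420/729*(-1/4448997) = 2258060/463331259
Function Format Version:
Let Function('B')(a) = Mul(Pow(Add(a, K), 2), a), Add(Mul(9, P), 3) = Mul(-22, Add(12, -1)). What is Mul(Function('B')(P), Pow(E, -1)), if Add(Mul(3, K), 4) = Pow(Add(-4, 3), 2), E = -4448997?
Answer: Rational(2258060, 463331259) ≈ 0.0048735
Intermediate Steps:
K = -1 (K = Add(Rational(-4, 3), Mul(Rational(1, 3), Pow(Add(-4, 3), 2))) = Add(Rational(-4, 3), Mul(Rational(1, 3), Pow(-1, 2))) = Add(Rational(-4, 3), Mul(Rational(1, 3), 1)) = Add(Rational(-4, 3), Rational(1, 3)) = -1)
P = Rational(-245, 9) (P = Add(Rational(-1, 3), Mul(Rational(1, 9), Mul(-22, Add(12, -1)))) = Add(Rational(-1, 3), Mul(Rational(1, 9), Mul(-22, 11))) = Add(Rational(-1, 3), Mul(Rational(1, 9), -242)) = Add(Rational(-1, 3), Rational(-242, 9)) = Rational(-245, 9) ≈ -27.222)
Function('B')(a) = Mul(a, Pow(Add(-1, a), 2)) (Function('B')(a) = Mul(Pow(Add(a, -1), 2), a) = Mul(Pow(Add(-1, a), 2), a) = Mul(a, Pow(Add(-1, a), 2)))
Mul(Function('B')(P), Pow(E, -1)) = Mul(Mul(Rational(-245, 9), Pow(Add(-1, Rational(-245, 9)), 2)), Pow(-4448997, -1)) = Mul(Mul(Rational(-245, 9), Pow(Rational(-254, 9), 2)), Rational(-1, 4448997)) = Mul(Mul(Rational(-245, 9), Rational(64516, 81)), Rational(-1, 4448997)) = Mul(Rational(-15806420, 729), Rational(-1, 4448997)) = Rational(2258060, 463331259)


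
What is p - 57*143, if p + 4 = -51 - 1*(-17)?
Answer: -8189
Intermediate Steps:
p = -38 (p = -4 + (-51 - 1*(-17)) = -4 + (-51 + 17) = -4 - 34 = -38)
p - 57*143 = -38 - 57*143 = -38 - 8151 = -8189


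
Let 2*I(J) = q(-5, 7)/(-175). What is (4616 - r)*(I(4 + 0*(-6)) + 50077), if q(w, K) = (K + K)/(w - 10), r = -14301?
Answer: 355239997292/375 ≈ 9.4731e+8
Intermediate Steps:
q(w, K) = 2*K/(-10 + w) (q(w, K) = (2*K)/(-10 + w) = 2*K/(-10 + w))
I(J) = 1/375 (I(J) = ((2*7/(-10 - 5))/(-175))/2 = ((2*7/(-15))*(-1/175))/2 = ((2*7*(-1/15))*(-1/175))/2 = (-14/15*(-1/175))/2 = (½)*(2/375) = 1/375)
(4616 - r)*(I(4 + 0*(-6)) + 50077) = (4616 - 1*(-14301))*(1/375 + 50077) = (4616 + 14301)*(18778876/375) = 18917*(18778876/375) = 355239997292/375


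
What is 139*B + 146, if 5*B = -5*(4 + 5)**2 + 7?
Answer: -54592/5 ≈ -10918.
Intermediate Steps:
B = -398/5 (B = (-5*(4 + 5)**2 + 7)/5 = (-5*9**2 + 7)/5 = (-5*81 + 7)/5 = (-405 + 7)/5 = (1/5)*(-398) = -398/5 ≈ -79.600)
139*B + 146 = 139*(-398/5) + 146 = -55322/5 + 146 = -54592/5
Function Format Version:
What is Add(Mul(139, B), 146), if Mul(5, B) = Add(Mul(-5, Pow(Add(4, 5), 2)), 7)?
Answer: Rational(-54592, 5) ≈ -10918.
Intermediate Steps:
B = Rational(-398, 5) (B = Mul(Rational(1, 5), Add(Mul(-5, Pow(Add(4, 5), 2)), 7)) = Mul(Rational(1, 5), Add(Mul(-5, Pow(9, 2)), 7)) = Mul(Rational(1, 5), Add(Mul(-5, 81), 7)) = Mul(Rational(1, 5), Add(-405, 7)) = Mul(Rational(1, 5), -398) = Rational(-398, 5) ≈ -79.600)
Add(Mul(139, B), 146) = Add(Mul(139, Rational(-398, 5)), 146) = Add(Rational(-55322, 5), 146) = Rational(-54592, 5)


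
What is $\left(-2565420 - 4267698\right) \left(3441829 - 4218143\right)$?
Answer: $5304645167052$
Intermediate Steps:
$\left(-2565420 - 4267698\right) \left(3441829 - 4218143\right) = \left(-6833118\right) \left(-776314\right) = 5304645167052$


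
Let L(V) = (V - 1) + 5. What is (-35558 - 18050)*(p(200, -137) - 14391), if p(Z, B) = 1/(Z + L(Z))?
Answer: 77918732126/101 ≈ 7.7147e+8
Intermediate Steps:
L(V) = 4 + V (L(V) = (-1 + V) + 5 = 4 + V)
p(Z, B) = 1/(4 + 2*Z) (p(Z, B) = 1/(Z + (4 + Z)) = 1/(4 + 2*Z))
(-35558 - 18050)*(p(200, -137) - 14391) = (-35558 - 18050)*(1/(2*(2 + 200)) - 14391) = -53608*((½)/202 - 14391) = -53608*((½)*(1/202) - 14391) = -53608*(1/404 - 14391) = -53608*(-5813963/404) = 77918732126/101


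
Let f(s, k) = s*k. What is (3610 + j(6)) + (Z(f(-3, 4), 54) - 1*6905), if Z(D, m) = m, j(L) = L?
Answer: -3235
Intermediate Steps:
f(s, k) = k*s
(3610 + j(6)) + (Z(f(-3, 4), 54) - 1*6905) = (3610 + 6) + (54 - 1*6905) = 3616 + (54 - 6905) = 3616 - 6851 = -3235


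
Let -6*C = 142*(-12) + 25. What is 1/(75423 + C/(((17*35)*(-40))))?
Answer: 142800/10770402721 ≈ 1.3259e-5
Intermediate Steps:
C = 1679/6 (C = -(142*(-12) + 25)/6 = -(-1704 + 25)/6 = -⅙*(-1679) = 1679/6 ≈ 279.83)
1/(75423 + C/(((17*35)*(-40)))) = 1/(75423 + 1679/(6*(((17*35)*(-40))))) = 1/(75423 + 1679/(6*((595*(-40))))) = 1/(75423 + (1679/6)/(-23800)) = 1/(75423 + (1679/6)*(-1/23800)) = 1/(75423 - 1679/142800) = 1/(10770402721/142800) = 142800/10770402721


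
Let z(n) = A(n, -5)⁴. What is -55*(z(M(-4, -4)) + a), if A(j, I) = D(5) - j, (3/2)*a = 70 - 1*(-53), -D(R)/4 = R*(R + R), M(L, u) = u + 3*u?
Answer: -63042584990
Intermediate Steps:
M(L, u) = 4*u
D(R) = -8*R² (D(R) = -4*R*(R + R) = -4*R*2*R = -8*R²)
a = 82 (a = 2*(70 - 1*(-53))/3 = 2*(70 + 53)/3 = (⅔)*123 = 82)
A(j, I) = -200 - j (A(j, I) = -8*5² - j = -8*25 - j = -200 - j)
z(n) = (-200 - n)⁴
-55*(z(M(-4, -4)) + a) = -55*((200 + 4*(-4))⁴ + 82) = -55*((200 - 16)⁴ + 82) = -55*(184⁴ + 82) = -55*(1146228736 + 82) = -55*1146228818 = -63042584990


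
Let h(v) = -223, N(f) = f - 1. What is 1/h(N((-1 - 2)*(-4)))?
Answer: -1/223 ≈ -0.0044843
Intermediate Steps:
N(f) = -1 + f
1/h(N((-1 - 2)*(-4))) = 1/(-223) = -1/223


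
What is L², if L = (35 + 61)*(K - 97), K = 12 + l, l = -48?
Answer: 163021824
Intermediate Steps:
K = -36 (K = 12 - 48 = -36)
L = -12768 (L = (35 + 61)*(-36 - 97) = 96*(-133) = -12768)
L² = (-12768)² = 163021824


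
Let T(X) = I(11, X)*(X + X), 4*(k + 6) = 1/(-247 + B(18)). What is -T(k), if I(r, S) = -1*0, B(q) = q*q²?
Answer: 0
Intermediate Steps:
B(q) = q³
I(r, S) = 0
k = -134039/22340 (k = -6 + 1/(4*(-247 + 18³)) = -6 + 1/(4*(-247 + 5832)) = -6 + (¼)/5585 = -6 + (¼)*(1/5585) = -6 + 1/22340 = -134039/22340 ≈ -6.0000)
T(X) = 0 (T(X) = 0*(X + X) = 0*(2*X) = 0)
-T(k) = -1*0 = 0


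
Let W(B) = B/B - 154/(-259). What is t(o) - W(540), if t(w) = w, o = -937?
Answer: -34728/37 ≈ -938.59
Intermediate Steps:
W(B) = 59/37 (W(B) = 1 - 154*(-1/259) = 1 + 22/37 = 59/37)
t(o) - W(540) = -937 - 1*59/37 = -937 - 59/37 = -34728/37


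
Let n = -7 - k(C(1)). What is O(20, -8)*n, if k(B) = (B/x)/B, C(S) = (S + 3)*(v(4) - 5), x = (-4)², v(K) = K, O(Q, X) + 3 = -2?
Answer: 565/16 ≈ 35.313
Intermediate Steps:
O(Q, X) = -5 (O(Q, X) = -3 - 2 = -5)
x = 16
C(S) = -3 - S (C(S) = (S + 3)*(4 - 5) = (3 + S)*(-1) = -3 - S)
k(B) = 1/16 (k(B) = (B/16)/B = 1/16)
n = -113/16 (n = -7 - 1*1/16 = -7 - 1/16 = -113/16 ≈ -7.0625)
O(20, -8)*n = -5*(-113/16) = 565/16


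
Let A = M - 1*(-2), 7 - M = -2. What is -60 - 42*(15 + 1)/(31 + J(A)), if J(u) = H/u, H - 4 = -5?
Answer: -6948/85 ≈ -81.741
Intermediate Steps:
H = -1 (H = 4 - 5 = -1)
M = 9 (M = 7 - 1*(-2) = 7 + 2 = 9)
A = 11 (A = 9 - 1*(-2) = 9 + 2 = 11)
J(u) = -1/u
-60 - 42*(15 + 1)/(31 + J(A)) = -60 - 42*(15 + 1)/(31 - 1/11) = -60 - 672/(31 - 1*1/11) = -60 - 672/(31 - 1/11) = -60 - 672/340/11 = -60 - 672*11/340 = -60 - 42*44/85 = -60 - 1848/85 = -6948/85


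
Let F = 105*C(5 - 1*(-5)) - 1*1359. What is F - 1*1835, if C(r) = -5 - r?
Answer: -4769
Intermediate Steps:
F = -2934 (F = 105*(-5 - (5 - 1*(-5))) - 1*1359 = 105*(-5 - (5 + 5)) - 1359 = 105*(-5 - 1*10) - 1359 = 105*(-5 - 10) - 1359 = 105*(-15) - 1359 = -1575 - 1359 = -2934)
F - 1*1835 = -2934 - 1*1835 = -2934 - 1835 = -4769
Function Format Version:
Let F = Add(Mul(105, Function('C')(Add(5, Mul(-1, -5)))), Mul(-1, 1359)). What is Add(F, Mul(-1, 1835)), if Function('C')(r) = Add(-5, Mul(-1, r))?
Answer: -4769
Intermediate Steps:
F = -2934 (F = Add(Mul(105, Add(-5, Mul(-1, Add(5, Mul(-1, -5))))), Mul(-1, 1359)) = Add(Mul(105, Add(-5, Mul(-1, Add(5, 5)))), -1359) = Add(Mul(105, Add(-5, Mul(-1, 10))), -1359) = Add(Mul(105, Add(-5, -10)), -1359) = Add(Mul(105, -15), -1359) = Add(-1575, -1359) = -2934)
Add(F, Mul(-1, 1835)) = Add(-2934, Mul(-1, 1835)) = Add(-2934, -1835) = -4769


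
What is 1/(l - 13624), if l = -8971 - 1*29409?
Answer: -1/52004 ≈ -1.9229e-5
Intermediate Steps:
l = -38380 (l = -8971 - 29409 = -38380)
1/(l - 13624) = 1/(-38380 - 13624) = 1/(-52004) = -1/52004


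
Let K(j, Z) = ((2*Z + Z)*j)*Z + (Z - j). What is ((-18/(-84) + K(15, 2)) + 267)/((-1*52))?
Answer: -6079/728 ≈ -8.3503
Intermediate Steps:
K(j, Z) = Z - j + 3*j*Z² (K(j, Z) = ((3*Z)*j)*Z + (Z - j) = (3*Z*j)*Z + (Z - j) = 3*j*Z² + (Z - j) = Z - j + 3*j*Z²)
((-18/(-84) + K(15, 2)) + 267)/((-1*52)) = ((-18/(-84) + (2 - 1*15 + 3*15*2²)) + 267)/((-1*52)) = ((-18*(-1/84) + (2 - 15 + 3*15*4)) + 267)/(-52) = ((3/14 + (2 - 15 + 180)) + 267)*(-1/52) = ((3/14 + 167) + 267)*(-1/52) = (2341/14 + 267)*(-1/52) = (6079/14)*(-1/52) = -6079/728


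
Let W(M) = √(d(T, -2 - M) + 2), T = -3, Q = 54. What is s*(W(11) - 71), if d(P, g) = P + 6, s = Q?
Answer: -3834 + 54*√5 ≈ -3713.3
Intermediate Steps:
s = 54
d(P, g) = 6 + P
W(M) = √5 (W(M) = √((6 - 3) + 2) = √(3 + 2) = √5)
s*(W(11) - 71) = 54*(√5 - 71) = 54*(-71 + √5) = -3834 + 54*√5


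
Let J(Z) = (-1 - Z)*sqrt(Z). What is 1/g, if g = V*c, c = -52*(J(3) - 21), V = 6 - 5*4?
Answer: -1/13624 + sqrt(3)/71526 ≈ -4.9184e-5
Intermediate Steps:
J(Z) = sqrt(Z)*(-1 - Z)
V = -14 (V = 6 - 20 = -14)
c = 1092 + 208*sqrt(3) (c = -52*(sqrt(3)*(-1 - 1*3) - 21) = -52*(sqrt(3)*(-1 - 3) - 21) = -52*(sqrt(3)*(-4) - 21) = -52*(-4*sqrt(3) - 21) = -52*(-21 - 4*sqrt(3)) = 1092 + 208*sqrt(3) ≈ 1452.3)
g = -15288 - 2912*sqrt(3) (g = -14*(1092 + 208*sqrt(3)) = -15288 - 2912*sqrt(3) ≈ -20332.)
1/g = 1/(-15288 - 2912*sqrt(3))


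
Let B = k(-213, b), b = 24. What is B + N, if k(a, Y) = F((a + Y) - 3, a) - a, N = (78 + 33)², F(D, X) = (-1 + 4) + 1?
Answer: 12538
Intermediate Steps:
F(D, X) = 4 (F(D, X) = 3 + 1 = 4)
N = 12321 (N = 111² = 12321)
k(a, Y) = 4 - a
B = 217 (B = 4 - 1*(-213) = 4 + 213 = 217)
B + N = 217 + 12321 = 12538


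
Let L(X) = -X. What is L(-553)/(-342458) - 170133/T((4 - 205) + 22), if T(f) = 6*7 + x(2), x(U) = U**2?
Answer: -14565858088/3938267 ≈ -3698.5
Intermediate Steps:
T(f) = 46 (T(f) = 6*7 + 2**2 = 42 + 4 = 46)
L(-553)/(-342458) - 170133/T((4 - 205) + 22) = -1*(-553)/(-342458) - 170133/46 = 553*(-1/342458) - 170133*1/46 = -553/342458 - 170133/46 = -14565858088/3938267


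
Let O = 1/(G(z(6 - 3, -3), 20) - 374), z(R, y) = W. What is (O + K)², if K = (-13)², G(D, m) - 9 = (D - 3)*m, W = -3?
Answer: 6718097296/235225 ≈ 28560.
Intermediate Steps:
z(R, y) = -3
G(D, m) = 9 + m*(-3 + D) (G(D, m) = 9 + (D - 3)*m = 9 + (-3 + D)*m = 9 + m*(-3 + D))
K = 169
O = -1/485 (O = 1/((9 - 3*20 - 3*20) - 374) = 1/((9 - 60 - 60) - 374) = 1/(-111 - 374) = 1/(-485) = -1/485 ≈ -0.0020619)
(O + K)² = (-1/485 + 169)² = (81964/485)² = 6718097296/235225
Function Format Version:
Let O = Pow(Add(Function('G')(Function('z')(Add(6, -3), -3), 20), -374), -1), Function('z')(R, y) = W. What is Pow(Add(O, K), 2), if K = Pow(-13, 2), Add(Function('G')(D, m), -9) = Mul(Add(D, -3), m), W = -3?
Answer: Rational(6718097296, 235225) ≈ 28560.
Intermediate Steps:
Function('z')(R, y) = -3
Function('G')(D, m) = Add(9, Mul(m, Add(-3, D))) (Function('G')(D, m) = Add(9, Mul(Add(D, -3), m)) = Add(9, Mul(Add(-3, D), m)) = Add(9, Mul(m, Add(-3, D))))
K = 169
O = Rational(-1, 485) (O = Pow(Add(Add(9, Mul(-3, 20), Mul(-3, 20)), -374), -1) = Pow(Add(Add(9, -60, -60), -374), -1) = Pow(Add(-111, -374), -1) = Pow(-485, -1) = Rational(-1, 485) ≈ -0.0020619)
Pow(Add(O, K), 2) = Pow(Add(Rational(-1, 485), 169), 2) = Pow(Rational(81964, 485), 2) = Rational(6718097296, 235225)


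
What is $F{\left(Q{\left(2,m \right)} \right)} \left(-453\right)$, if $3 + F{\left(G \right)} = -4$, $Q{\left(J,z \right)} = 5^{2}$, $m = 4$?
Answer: $3171$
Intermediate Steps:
$Q{\left(J,z \right)} = 25$
$F{\left(G \right)} = -7$ ($F{\left(G \right)} = -3 - 4 = -7$)
$F{\left(Q{\left(2,m \right)} \right)} \left(-453\right) = \left(-7\right) \left(-453\right) = 3171$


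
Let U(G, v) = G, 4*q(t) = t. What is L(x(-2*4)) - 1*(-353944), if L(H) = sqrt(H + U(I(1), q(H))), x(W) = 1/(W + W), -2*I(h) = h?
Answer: 353944 + 3*I/4 ≈ 3.5394e+5 + 0.75*I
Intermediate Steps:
I(h) = -h/2
q(t) = t/4
x(W) = 1/(2*W)
L(H) = sqrt(-1/2 + H) (L(H) = sqrt(H - 1/2*1) = sqrt(H - 1/2) = sqrt(-1/2 + H))
L(x(-2*4)) - 1*(-353944) = sqrt(-2 + 4*(1/(2*((-2*4)))))/2 - 1*(-353944) = sqrt(-2 + 4*((1/2)/(-8)))/2 + 353944 = sqrt(-2 + 4*((1/2)*(-1/8)))/2 + 353944 = sqrt(-2 + 4*(-1/16))/2 + 353944 = sqrt(-2 - 1/4)/2 + 353944 = sqrt(-9/4)/2 + 353944 = (3*I/2)/2 + 353944 = 3*I/4 + 353944 = 353944 + 3*I/4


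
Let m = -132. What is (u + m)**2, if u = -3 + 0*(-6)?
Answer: 18225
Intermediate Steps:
u = -3 (u = -3 + 0 = -3)
(u + m)**2 = (-3 - 132)**2 = (-135)**2 = 18225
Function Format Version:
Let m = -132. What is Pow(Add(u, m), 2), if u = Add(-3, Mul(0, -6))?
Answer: 18225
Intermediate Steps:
u = -3 (u = Add(-3, 0) = -3)
Pow(Add(u, m), 2) = Pow(Add(-3, -132), 2) = Pow(-135, 2) = 18225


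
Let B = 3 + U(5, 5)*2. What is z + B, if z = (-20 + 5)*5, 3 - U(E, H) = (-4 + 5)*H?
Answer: -76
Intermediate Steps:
U(E, H) = 3 - H (U(E, H) = 3 - (-4 + 5)*H = 3 - H)
B = -1 (B = 3 + (3 - 1*5)*2 = 3 + (3 - 5)*2 = 3 - 2*2 = 3 - 4 = -1)
z = -75 (z = -15*5 = -75)
z + B = -75 - 1 = -76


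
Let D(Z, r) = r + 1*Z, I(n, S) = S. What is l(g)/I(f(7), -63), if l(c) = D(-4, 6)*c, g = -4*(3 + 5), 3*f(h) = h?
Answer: 64/63 ≈ 1.0159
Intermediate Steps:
f(h) = h/3
D(Z, r) = Z + r (D(Z, r) = r + Z = Z + r)
g = -32 (g = -4*8 = -32)
l(c) = 2*c (l(c) = (-4 + 6)*c = 2*c)
l(g)/I(f(7), -63) = (2*(-32))/(-63) = -64*(-1/63) = 64/63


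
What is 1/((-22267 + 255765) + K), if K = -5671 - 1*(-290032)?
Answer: 1/517859 ≈ 1.9310e-6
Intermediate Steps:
K = 284361 (K = -5671 + 290032 = 284361)
1/((-22267 + 255765) + K) = 1/((-22267 + 255765) + 284361) = 1/(233498 + 284361) = 1/517859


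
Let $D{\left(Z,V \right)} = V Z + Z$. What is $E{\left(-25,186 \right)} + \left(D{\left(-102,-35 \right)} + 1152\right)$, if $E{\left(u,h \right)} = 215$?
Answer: $4835$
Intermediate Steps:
$D{\left(Z,V \right)} = Z + V Z$
$E{\left(-25,186 \right)} + \left(D{\left(-102,-35 \right)} + 1152\right) = 215 - \left(-1152 + 102 \left(1 - 35\right)\right) = 215 + \left(\left(-102\right) \left(-34\right) + 1152\right) = 215 + \left(3468 + 1152\right) = 215 + 4620 = 4835$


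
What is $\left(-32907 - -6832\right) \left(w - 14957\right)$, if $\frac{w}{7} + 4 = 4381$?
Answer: $-408908150$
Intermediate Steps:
$w = 30639$ ($w = -28 + 7 \cdot 4381 = -28 + 30667 = 30639$)
$\left(-32907 - -6832\right) \left(w - 14957\right) = \left(-32907 - -6832\right) \left(30639 - 14957\right) = \left(-32907 + \left(-6800 + 13632\right)\right) 15682 = \left(-32907 + 6832\right) 15682 = \left(-26075\right) 15682 = -408908150$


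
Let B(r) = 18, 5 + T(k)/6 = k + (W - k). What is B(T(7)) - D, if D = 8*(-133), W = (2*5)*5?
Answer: 1082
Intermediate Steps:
W = 50 (W = 10*5 = 50)
T(k) = 270 (T(k) = -30 + 6*(k + (50 - k)) = -30 + 6*50 = -30 + 300 = 270)
D = -1064
B(T(7)) - D = 18 - 1*(-1064) = 18 + 1064 = 1082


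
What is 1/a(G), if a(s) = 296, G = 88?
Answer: 1/296 ≈ 0.0033784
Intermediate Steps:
1/a(G) = 1/296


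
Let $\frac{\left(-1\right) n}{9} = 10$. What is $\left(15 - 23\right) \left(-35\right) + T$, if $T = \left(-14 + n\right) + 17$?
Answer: $193$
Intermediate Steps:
$n = -90$ ($n = \left(-9\right) 10 = -90$)
$T = -87$ ($T = \left(-14 - 90\right) + 17 = -104 + 17 = -87$)
$\left(15 - 23\right) \left(-35\right) + T = \left(15 - 23\right) \left(-35\right) - 87 = \left(-8\right) \left(-35\right) - 87 = 280 - 87 = 193$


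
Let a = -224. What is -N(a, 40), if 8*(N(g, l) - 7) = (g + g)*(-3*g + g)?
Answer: 25081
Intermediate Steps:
N(g, l) = 7 - g**2/2 (N(g, l) = 7 + ((g + g)*(-3*g + g))/8 = 7 + ((2*g)*(-2*g))/8 = 7 + (-4*g**2)/8 = 7 - g**2/2)
-N(a, 40) = -(7 - 1/2*(-224)**2) = -(7 - 1/2*50176) = -(7 - 25088) = -1*(-25081) = 25081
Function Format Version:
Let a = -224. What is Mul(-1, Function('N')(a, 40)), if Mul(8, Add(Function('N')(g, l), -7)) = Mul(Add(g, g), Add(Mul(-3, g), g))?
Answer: 25081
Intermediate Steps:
Function('N')(g, l) = Add(7, Mul(Rational(-1, 2), Pow(g, 2))) (Function('N')(g, l) = Add(7, Mul(Rational(1, 8), Mul(Add(g, g), Add(Mul(-3, g), g)))) = Add(7, Mul(Rational(1, 8), Mul(Mul(2, g), Mul(-2, g)))) = Add(7, Mul(Rational(1, 8), Mul(-4, Pow(g, 2)))) = Add(7, Mul(Rational(-1, 2), Pow(g, 2))))
Mul(-1, Function('N')(a, 40)) = Mul(-1, Add(7, Mul(Rational(-1, 2), Pow(-224, 2)))) = Mul(-1, Add(7, Mul(Rational(-1, 2), 50176))) = Mul(-1, Add(7, -25088)) = Mul(-1, -25081) = 25081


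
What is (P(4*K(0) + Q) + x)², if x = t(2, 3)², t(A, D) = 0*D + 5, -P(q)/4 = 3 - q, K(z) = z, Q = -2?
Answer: 25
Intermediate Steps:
P(q) = -12 + 4*q (P(q) = -4*(3 - q) = -12 + 4*q)
t(A, D) = 5 (t(A, D) = 0 + 5 = 5)
x = 25 (x = 5² = 25)
(P(4*K(0) + Q) + x)² = ((-12 + 4*(4*0 - 2)) + 25)² = ((-12 + 4*(0 - 2)) + 25)² = ((-12 + 4*(-2)) + 25)² = ((-12 - 8) + 25)² = (-20 + 25)² = 5² = 25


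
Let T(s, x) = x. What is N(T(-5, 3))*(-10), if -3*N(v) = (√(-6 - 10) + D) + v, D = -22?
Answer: -190/3 + 40*I/3 ≈ -63.333 + 13.333*I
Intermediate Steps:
N(v) = 22/3 - 4*I/3 - v/3 (N(v) = -((√(-6 - 10) - 22) + v)/3 = -((√(-16) - 22) + v)/3 = -((4*I - 22) + v)/3 = -((-22 + 4*I) + v)/3 = -(-22 + v + 4*I)/3 = 22/3 - 4*I/3 - v/3)
N(T(-5, 3))*(-10) = (22/3 - 4*I/3 - ⅓*3)*(-10) = (22/3 - 4*I/3 - 1)*(-10) = (19/3 - 4*I/3)*(-10) = -190/3 + 40*I/3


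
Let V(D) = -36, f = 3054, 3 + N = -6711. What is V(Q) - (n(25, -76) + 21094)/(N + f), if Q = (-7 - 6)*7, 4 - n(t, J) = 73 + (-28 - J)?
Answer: -110783/3660 ≈ -30.269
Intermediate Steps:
N = -6714 (N = -3 - 6711 = -6714)
n(t, J) = -41 + J (n(t, J) = 4 - (73 + (-28 - J)) = 4 - (45 - J) = 4 + (-45 + J) = -41 + J)
Q = -91 (Q = -13*7 = -91)
V(Q) - (n(25, -76) + 21094)/(N + f) = -36 - ((-41 - 76) + 21094)/(-6714 + 3054) = -36 - (-117 + 21094)/(-3660) = -36 - 20977*(-1)/3660 = -36 - 1*(-20977/3660) = -36 + 20977/3660 = -110783/3660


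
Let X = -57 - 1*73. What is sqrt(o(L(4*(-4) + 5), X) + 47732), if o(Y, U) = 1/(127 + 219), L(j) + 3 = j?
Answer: sqrt(5714284458)/346 ≈ 218.48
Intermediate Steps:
L(j) = -3 + j
X = -130 (X = -57 - 73 = -130)
o(Y, U) = 1/346
sqrt(o(L(4*(-4) + 5), X) + 47732) = sqrt(1/346 + 47732) = sqrt(16515273/346) = sqrt(5714284458)/346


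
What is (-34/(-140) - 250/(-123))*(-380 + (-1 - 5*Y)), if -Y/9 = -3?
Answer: -1684826/1435 ≈ -1174.1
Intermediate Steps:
Y = 27 (Y = -9*(-3) = 27)
(-34/(-140) - 250/(-123))*(-380 + (-1 - 5*Y)) = (-34/(-140) - 250/(-123))*(-380 + (-1 - 5*27)) = (-34*(-1/140) - 250*(-1/123))*(-380 + (-1 - 135)) = (17/70 + 250/123)*(-380 - 136) = (19591/8610)*(-516) = -1684826/1435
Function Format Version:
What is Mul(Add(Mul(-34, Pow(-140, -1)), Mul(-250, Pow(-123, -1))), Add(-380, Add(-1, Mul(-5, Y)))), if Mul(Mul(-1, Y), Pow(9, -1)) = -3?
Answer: Rational(-1684826, 1435) ≈ -1174.1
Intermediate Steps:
Y = 27 (Y = Mul(-9, -3) = 27)
Mul(Add(Mul(-34, Pow(-140, -1)), Mul(-250, Pow(-123, -1))), Add(-380, Add(-1, Mul(-5, Y)))) = Mul(Add(Mul(-34, Pow(-140, -1)), Mul(-250, Pow(-123, -1))), Add(-380, Add(-1, Mul(-5, 27)))) = Mul(Add(Mul(-34, Rational(-1, 140)), Mul(-250, Rational(-1, 123))), Add(-380, Add(-1, -135))) = Mul(Add(Rational(17, 70), Rational(250, 123)), Add(-380, -136)) = Mul(Rational(19591, 8610), -516) = Rational(-1684826, 1435)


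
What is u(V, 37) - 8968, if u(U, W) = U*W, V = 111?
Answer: -4861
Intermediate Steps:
u(V, 37) - 8968 = 111*37 - 8968 = 4107 - 8968 = -4861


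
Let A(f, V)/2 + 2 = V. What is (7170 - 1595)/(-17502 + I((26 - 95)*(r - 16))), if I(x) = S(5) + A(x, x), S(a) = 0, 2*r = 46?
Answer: -5575/18472 ≈ -0.30181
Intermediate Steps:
r = 23 (r = (½)*46 = 23)
A(f, V) = -4 + 2*V
I(x) = -4 + 2*x (I(x) = 0 + (-4 + 2*x) = -4 + 2*x)
(7170 - 1595)/(-17502 + I((26 - 95)*(r - 16))) = (7170 - 1595)/(-17502 + (-4 + 2*((26 - 95)*(23 - 16)))) = 5575/(-17502 + (-4 + 2*(-69*7))) = 5575/(-17502 + (-4 + 2*(-483))) = 5575/(-17502 + (-4 - 966)) = 5575/(-17502 - 970) = 5575/(-18472) = 5575*(-1/18472) = -5575/18472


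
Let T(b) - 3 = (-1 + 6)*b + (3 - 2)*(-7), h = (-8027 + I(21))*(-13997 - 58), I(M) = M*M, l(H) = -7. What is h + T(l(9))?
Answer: 106621191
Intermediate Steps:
I(M) = M²
h = 106621230 (h = (-8027 + 21²)*(-13997 - 58) = (-8027 + 441)*(-14055) = -7586*(-14055) = 106621230)
T(b) = -4 + 5*b (T(b) = 3 + ((-1 + 6)*b + (3 - 2)*(-7)) = 3 + (5*b + 1*(-7)) = 3 + (5*b - 7) = 3 + (-7 + 5*b) = -4 + 5*b)
h + T(l(9)) = 106621230 + (-4 + 5*(-7)) = 106621230 + (-4 - 35) = 106621230 - 39 = 106621191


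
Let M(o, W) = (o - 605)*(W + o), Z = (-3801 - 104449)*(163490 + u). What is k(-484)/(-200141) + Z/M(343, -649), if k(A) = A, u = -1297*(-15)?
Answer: -116575045484353/471932478 ≈ -2.4702e+5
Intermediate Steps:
u = 19455
Z = -19803796250 (Z = (-3801 - 104449)*(163490 + 19455) = -108250*182945 = -19803796250)
M(o, W) = (-605 + o)*(W + o)
k(-484)/(-200141) + Z/M(343, -649) = -484/(-200141) - 19803796250/(343² - 605*(-649) - 605*343 - 649*343) = -484*(-1/200141) - 19803796250/(117649 + 392645 - 207515 - 222607) = 484/200141 - 19803796250/80172 = 484/200141 - 19803796250*1/80172 = 484/200141 - 9901898125/40086 = -116575045484353/471932478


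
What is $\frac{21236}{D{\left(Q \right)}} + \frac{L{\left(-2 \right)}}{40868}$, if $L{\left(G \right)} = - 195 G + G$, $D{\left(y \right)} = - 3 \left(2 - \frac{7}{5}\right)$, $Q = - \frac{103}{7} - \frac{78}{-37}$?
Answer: $- \frac{1084840187}{91953} \approx -11798.0$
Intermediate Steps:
$Q = - \frac{3265}{259}$ ($Q = \left(-103\right) \frac{1}{7} - - \frac{78}{37} = - \frac{103}{7} + \frac{78}{37} = - \frac{3265}{259} \approx -12.606$)
$D{\left(y \right)} = - \frac{9}{5}$ ($D{\left(y \right)} = - 3 \left(2 - \frac{7}{5}\right) = \left(-3\right) \frac{3}{5} = - \frac{9}{5}$)
$L{\left(G \right)} = - 194 G$
$\frac{21236}{D{\left(Q \right)}} + \frac{L{\left(-2 \right)}}{40868} = \frac{21236}{- \frac{9}{5}} + \frac{\left(-194\right) \left(-2\right)}{40868} = 21236 \left(- \frac{5}{9}\right) + 388 \cdot \frac{1}{40868} = - \frac{106180}{9} + \frac{97}{10217} = - \frac{1084840187}{91953}$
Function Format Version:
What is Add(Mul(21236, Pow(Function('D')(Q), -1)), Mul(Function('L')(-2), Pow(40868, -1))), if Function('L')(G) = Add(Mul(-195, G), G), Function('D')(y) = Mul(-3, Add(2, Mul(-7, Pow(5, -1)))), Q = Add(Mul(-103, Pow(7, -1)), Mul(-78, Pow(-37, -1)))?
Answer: Rational(-1084840187, 91953) ≈ -11798.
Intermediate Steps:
Q = Rational(-3265, 259) (Q = Add(Mul(-103, Rational(1, 7)), Mul(-78, Rational(-1, 37))) = Add(Rational(-103, 7), Rational(78, 37)) = Rational(-3265, 259) ≈ -12.606)
Function('D')(y) = Rational(-9, 5) (Function('D')(y) = Mul(-3, Add(2, Mul(-7, Rational(1, 5)))) = Mul(-3, Add(2, Rational(-7, 5))) = Mul(-3, Rational(3, 5)) = Rational(-9, 5))
Function('L')(G) = Mul(-194, G)
Add(Mul(21236, Pow(Function('D')(Q), -1)), Mul(Function('L')(-2), Pow(40868, -1))) = Add(Mul(21236, Pow(Rational(-9, 5), -1)), Mul(Mul(-194, -2), Pow(40868, -1))) = Add(Mul(21236, Rational(-5, 9)), Mul(388, Rational(1, 40868))) = Add(Rational(-106180, 9), Rational(97, 10217)) = Rational(-1084840187, 91953)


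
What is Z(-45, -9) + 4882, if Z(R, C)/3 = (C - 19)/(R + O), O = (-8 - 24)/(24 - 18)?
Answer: 737434/151 ≈ 4883.7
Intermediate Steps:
O = -16/3 (O = -32/6 = -32*⅙ = -16/3 ≈ -5.3333)
Z(R, C) = 3*(-19 + C)/(-16/3 + R) (Z(R, C) = 3*((C - 19)/(R - 16/3)) = 3*((-19 + C)/(-16/3 + R)) = 3*(-19 + C)/(-16/3 + R))
Z(-45, -9) + 4882 = 9*(-19 - 9)/(-16 + 3*(-45)) + 4882 = 9*(-28)/(-16 - 135) + 4882 = 9*(-28)/(-151) + 4882 = 9*(-1/151)*(-28) + 4882 = 252/151 + 4882 = 737434/151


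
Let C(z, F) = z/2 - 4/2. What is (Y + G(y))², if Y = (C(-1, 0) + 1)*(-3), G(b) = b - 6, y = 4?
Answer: 25/4 ≈ 6.2500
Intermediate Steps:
G(b) = -6 + b
C(z, F) = -2 + z/2 (C(z, F) = z*(½) - 4*½ = z/2 - 2 = -2 + z/2)
Y = 9/2 (Y = ((-2 + (½)*(-1)) + 1)*(-3) = ((-2 - ½) + 1)*(-3) = (-5/2 + 1)*(-3) = -3/2*(-3) = 9/2 ≈ 4.5000)
(Y + G(y))² = (9/2 + (-6 + 4))² = (9/2 - 2)² = (5/2)² = 25/4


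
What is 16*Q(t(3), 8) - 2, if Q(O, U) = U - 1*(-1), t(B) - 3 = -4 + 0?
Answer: 142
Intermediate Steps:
t(B) = -1 (t(B) = 3 + (-4 + 0) = 3 - 4 = -1)
Q(O, U) = 1 + U (Q(O, U) = U + 1 = 1 + U)
16*Q(t(3), 8) - 2 = 16*(1 + 8) - 2 = 16*9 - 2 = 144 - 2 = 142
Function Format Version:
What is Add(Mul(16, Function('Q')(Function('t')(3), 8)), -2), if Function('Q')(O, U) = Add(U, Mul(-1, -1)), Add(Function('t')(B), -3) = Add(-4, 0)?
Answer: 142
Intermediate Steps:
Function('t')(B) = -1 (Function('t')(B) = Add(3, Add(-4, 0)) = Add(3, -4) = -1)
Function('Q')(O, U) = Add(1, U) (Function('Q')(O, U) = Add(U, 1) = Add(1, U))
Add(Mul(16, Function('Q')(Function('t')(3), 8)), -2) = Add(Mul(16, Add(1, 8)), -2) = Add(Mul(16, 9), -2) = Add(144, -2) = 142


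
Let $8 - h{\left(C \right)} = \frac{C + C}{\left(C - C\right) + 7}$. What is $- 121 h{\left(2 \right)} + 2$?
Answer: $- \frac{6278}{7} \approx -896.86$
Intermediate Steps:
$h{\left(C \right)} = 8 - \frac{2 C}{7}$ ($h{\left(C \right)} = 8 - \frac{C + C}{\left(C - C\right) + 7} = 8 - \frac{2 C}{0 + 7} = 8 - \frac{2 C}{7}$)
$- 121 h{\left(2 \right)} + 2 = - 121 \left(8 - \frac{4}{7}\right) + 2 = \left(-121\right) \frac{52}{7} + 2 = - \frac{6292}{7} + 2 = - \frac{6278}{7}$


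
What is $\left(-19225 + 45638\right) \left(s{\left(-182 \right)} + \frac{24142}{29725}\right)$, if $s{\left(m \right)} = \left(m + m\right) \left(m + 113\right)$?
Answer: $\frac{19719872952946}{29725} \approx 6.6341 \cdot 10^{8}$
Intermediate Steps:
$s{\left(m \right)} = 2 m \left(113 + m\right)$
$\left(-19225 + 45638\right) \left(s{\left(-182 \right)} + \frac{24142}{29725}\right) = \left(-19225 + 45638\right) \left(2 \left(-182\right) \left(113 - 182\right) + \frac{24142}{29725}\right) = 26413 \left(2 \left(-182\right) \left(-69\right) + 24142 \cdot \frac{1}{29725}\right) = 26413 \left(25116 + \frac{24142}{29725}\right) = 26413 \cdot \frac{746597242}{29725} = \frac{19719872952946}{29725}$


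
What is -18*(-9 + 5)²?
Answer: -288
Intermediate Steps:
-18*(-9 + 5)² = -18*(-4)² = -18*16 = -288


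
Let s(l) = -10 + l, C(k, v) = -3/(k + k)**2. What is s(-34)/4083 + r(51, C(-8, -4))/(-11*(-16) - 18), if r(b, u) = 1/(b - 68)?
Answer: -122267/10966938 ≈ -0.011149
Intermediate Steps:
C(k, v) = -3/(4*k**2) (C(k, v) = -3*1/(4*k**2) = -3/(4*k**2))
r(b, u) = 1/(-68 + b)
s(-34)/4083 + r(51, C(-8, -4))/(-11*(-16) - 18) = (-10 - 34)/4083 + 1/((-68 + 51)*(-11*(-16) - 18)) = -44*1/4083 + 1/((-17)*(176 - 18)) = -44/4083 - 1/17/158 = -44/4083 - 1/17*1/158 = -44/4083 - 1/2686 = -122267/10966938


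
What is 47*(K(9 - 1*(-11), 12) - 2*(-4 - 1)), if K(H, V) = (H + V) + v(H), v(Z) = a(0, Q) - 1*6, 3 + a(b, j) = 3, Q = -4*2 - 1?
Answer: 1692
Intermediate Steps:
Q = -9 (Q = -8 - 1 = -9)
a(b, j) = 0 (a(b, j) = -3 + 3 = 0)
v(Z) = -6 (v(Z) = 0 - 1*6 = 0 - 6 = -6)
K(H, V) = -6 + H + V (K(H, V) = (H + V) - 6 = -6 + H + V)
47*(K(9 - 1*(-11), 12) - 2*(-4 - 1)) = 47*((-6 + (9 - 1*(-11)) + 12) - 2*(-4 - 1)) = 47*((-6 + (9 + 11) + 12) - 2*(-5)) = 47*((-6 + 20 + 12) + 10) = 47*(26 + 10) = 47*36 = 1692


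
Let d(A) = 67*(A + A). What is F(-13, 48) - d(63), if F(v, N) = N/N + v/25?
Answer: -211038/25 ≈ -8441.5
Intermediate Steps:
F(v, N) = 1 + v/25 (F(v, N) = 1 + v*(1/25) = 1 + v/25)
d(A) = 134*A (d(A) = 67*(2*A) = 134*A)
F(-13, 48) - d(63) = (1 + (1/25)*(-13)) - 134*63 = (1 - 13/25) - 1*8442 = 12/25 - 8442 = -211038/25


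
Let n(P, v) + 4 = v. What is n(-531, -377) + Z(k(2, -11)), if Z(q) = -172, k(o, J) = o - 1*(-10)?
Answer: -553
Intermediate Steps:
n(P, v) = -4 + v
k(o, J) = 10 + o (k(o, J) = o + 10 = 10 + o)
n(-531, -377) + Z(k(2, -11)) = (-4 - 377) - 172 = -381 - 172 = -553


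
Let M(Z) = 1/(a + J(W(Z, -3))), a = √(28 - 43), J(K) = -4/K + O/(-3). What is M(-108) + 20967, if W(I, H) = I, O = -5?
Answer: 273641559/13051 - 729*I*√15/13051 ≈ 20967.0 - 0.21634*I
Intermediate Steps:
J(K) = 5/3 - 4/K (J(K) = -4/K - 5/(-3) = -4/K - 5*(-⅓) = -4/K + 5/3 = 5/3 - 4/K)
a = I*√15 (a = √(-15) = I*√15 ≈ 3.873*I)
M(Z) = 1/(5/3 - 4/Z + I*√15) (M(Z) = 1/(I*√15 + (5/3 - 4/Z)) = 1/(5/3 - 4/Z + I*√15))
M(-108) + 20967 = 3*(-108)/(-12 - 108*(5 + 3*I*√15)) + 20967 = 3*(-108)/(-12 + (-540 - 324*I*√15)) + 20967 = 3*(-108)/(-552 - 324*I*√15) + 20967 = -324/(-552 - 324*I*√15) + 20967 = 20967 - 324/(-552 - 324*I*√15)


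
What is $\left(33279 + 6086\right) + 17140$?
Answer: $56505$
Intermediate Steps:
$\left(33279 + 6086\right) + 17140 = 39365 + 17140 = 56505$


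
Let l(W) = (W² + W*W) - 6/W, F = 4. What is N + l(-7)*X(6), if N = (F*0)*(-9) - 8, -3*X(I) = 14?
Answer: -1408/3 ≈ -469.33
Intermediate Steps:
X(I) = -14/3 (X(I) = -⅓*14 = -14/3)
N = -8 (N = (4*0)*(-9) - 8 = 0*(-9) - 8 = 0 - 8 = -8)
l(W) = -6/W + 2*W² (l(W) = (W² + W²) - 6/W = 2*W² - 6/W = -6/W + 2*W²)
N + l(-7)*X(6) = -8 + (2*(-3 + (-7)³)/(-7))*(-14/3) = -8 + (2*(-⅐)*(-3 - 343))*(-14/3) = -8 + (2*(-⅐)*(-346))*(-14/3) = -8 + (692/7)*(-14/3) = -8 - 1384/3 = -1408/3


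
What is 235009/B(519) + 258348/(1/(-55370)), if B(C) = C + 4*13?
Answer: -8167999886951/571 ≈ -1.4305e+10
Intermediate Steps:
B(C) = 52 + C (B(C) = C + 52 = 52 + C)
235009/B(519) + 258348/(1/(-55370)) = 235009/(52 + 519) + 258348/(1/(-55370)) = 235009/571 + 258348/(-1/55370) = 235009*(1/571) + 258348*(-55370) = 235009/571 - 14304728760 = -8167999886951/571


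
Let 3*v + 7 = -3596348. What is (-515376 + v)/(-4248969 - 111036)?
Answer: 19703/50115 ≈ 0.39316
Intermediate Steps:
v = -1198785 (v = -7/3 + (⅓)*(-3596348) = -7/3 - 3596348/3 = -1198785)
(-515376 + v)/(-4248969 - 111036) = (-515376 - 1198785)/(-4248969 - 111036) = -1714161/(-4360005) = -1714161*(-1/4360005) = 19703/50115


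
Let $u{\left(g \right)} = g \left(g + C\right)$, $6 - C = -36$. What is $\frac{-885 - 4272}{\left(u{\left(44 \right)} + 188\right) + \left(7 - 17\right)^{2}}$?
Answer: $- \frac{5157}{4072} \approx -1.2665$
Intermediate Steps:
$C = 42$ ($C = 6 - -36 = 6 + 36 = 42$)
$u{\left(g \right)} = g \left(42 + g\right)$ ($u{\left(g \right)} = g \left(g + 42\right) = g \left(42 + g\right)$)
$\frac{-885 - 4272}{\left(u{\left(44 \right)} + 188\right) + \left(7 - 17\right)^{2}} = \frac{-885 - 4272}{\left(44 \left(42 + 44\right) + 188\right) + \left(7 - 17\right)^{2}} = - \frac{5157}{\left(44 \cdot 86 + 188\right) + \left(-10\right)^{2}} = - \frac{5157}{\left(3784 + 188\right) + 100} = - \frac{5157}{3972 + 100} = - \frac{5157}{4072}$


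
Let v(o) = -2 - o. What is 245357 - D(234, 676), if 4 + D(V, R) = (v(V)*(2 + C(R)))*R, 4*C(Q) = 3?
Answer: 684085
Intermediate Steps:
C(Q) = ¾ (C(Q) = (¼)*3 = ¾)
D(V, R) = -4 + R*(-11/2 - 11*V/4) (D(V, R) = -4 + ((-2 - V)*(2 + ¾))*R = -4 + ((-2 - V)*(11/4))*R = -4 + (-11/2 - 11*V/4)*R = -4 + R*(-11/2 - 11*V/4))
245357 - D(234, 676) = 245357 - (-4 - 11/4*676*(2 + 234)) = 245357 - (-4 - 11/4*676*236) = 245357 - (-4 - 438724) = 245357 - 1*(-438728) = 245357 + 438728 = 684085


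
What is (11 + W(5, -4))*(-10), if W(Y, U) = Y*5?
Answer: -360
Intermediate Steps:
W(Y, U) = 5*Y
(11 + W(5, -4))*(-10) = (11 + 5*5)*(-10) = (11 + 25)*(-10) = 36*(-10) = -360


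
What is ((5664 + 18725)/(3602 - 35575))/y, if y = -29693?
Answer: 24389/949374289 ≈ 2.5690e-5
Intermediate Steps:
((5664 + 18725)/(3602 - 35575))/y = ((5664 + 18725)/(3602 - 35575))/(-29693) = (24389/(-31973))*(-1/29693) = (24389*(-1/31973))*(-1/29693) = -24389/31973*(-1/29693) = 24389/949374289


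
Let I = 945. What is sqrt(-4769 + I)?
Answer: 4*I*sqrt(239) ≈ 61.839*I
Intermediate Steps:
sqrt(-4769 + I) = sqrt(-4769 + 945) = sqrt(-3824) = 4*I*sqrt(239)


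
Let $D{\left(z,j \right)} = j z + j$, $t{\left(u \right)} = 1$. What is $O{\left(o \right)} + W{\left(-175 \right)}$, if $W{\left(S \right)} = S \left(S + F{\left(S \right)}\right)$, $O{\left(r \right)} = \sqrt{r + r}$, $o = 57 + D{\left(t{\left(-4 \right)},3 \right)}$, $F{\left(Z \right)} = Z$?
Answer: $61250 + 3 \sqrt{14} \approx 61261.0$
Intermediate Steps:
$D{\left(z,j \right)} = j + j z$
$o = 63$ ($o = 57 + 3 \left(1 + 1\right) = 57 + 3 \cdot 2 = 57 + 6 = 63$)
$O{\left(r \right)} = \sqrt{2} \sqrt{r}$ ($O{\left(r \right)} = \sqrt{2 r} = \sqrt{2} \sqrt{r}$)
$W{\left(S \right)} = 2 S^{2}$ ($W{\left(S \right)} = S \left(S + S\right) = S 2 S = 2 S^{2}$)
$O{\left(o \right)} + W{\left(-175 \right)} = \sqrt{2} \sqrt{63} + 2 \left(-175\right)^{2} = \sqrt{2} \cdot 3 \sqrt{7} + 2 \cdot 30625 = 3 \sqrt{14} + 61250 = 61250 + 3 \sqrt{14}$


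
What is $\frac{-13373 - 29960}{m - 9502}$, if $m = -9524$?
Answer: $\frac{43333}{19026} \approx 2.2776$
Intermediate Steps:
$\frac{-13373 - 29960}{m - 9502} = \frac{-13373 - 29960}{-9524 - 9502} = - \frac{43333}{-19026} = \left(-43333\right) \left(- \frac{1}{19026}\right) = \frac{43333}{19026}$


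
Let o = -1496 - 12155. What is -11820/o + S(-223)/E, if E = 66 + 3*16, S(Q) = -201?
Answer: -465457/518738 ≈ -0.89729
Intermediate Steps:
o = -13651
E = 114 (E = 66 + 48 = 114)
-11820/o + S(-223)/E = -11820/(-13651) - 201/114 = -11820*(-1/13651) - 201*1/114 = 11820/13651 - 67/38 = -465457/518738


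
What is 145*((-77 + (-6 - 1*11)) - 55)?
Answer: -21605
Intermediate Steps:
145*((-77 + (-6 - 1*11)) - 55) = 145*((-77 + (-6 - 11)) - 55) = 145*((-77 - 17) - 55) = 145*(-94 - 55) = 145*(-149) = -21605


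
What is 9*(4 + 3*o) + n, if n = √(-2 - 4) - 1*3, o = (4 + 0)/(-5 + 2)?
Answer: -3 + I*√6 ≈ -3.0 + 2.4495*I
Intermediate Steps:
o = -4/3 (o = 4/(-3) = 4*(-⅓) = -4/3 ≈ -1.3333)
n = -3 + I*√6 (n = √(-6) - 3 = I*√6 - 3 = -3 + I*√6 ≈ -3.0 + 2.4495*I)
9*(4 + 3*o) + n = 9*(4 + 3*(-4/3)) + (-3 + I*√6) = 9*(4 - 4) + (-3 + I*√6) = 9*0 + (-3 + I*√6) = 0 + (-3 + I*√6) = -3 + I*√6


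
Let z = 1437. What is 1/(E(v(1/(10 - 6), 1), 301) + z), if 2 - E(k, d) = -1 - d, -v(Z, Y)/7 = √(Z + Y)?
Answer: 1/1741 ≈ 0.00057438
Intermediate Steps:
v(Z, Y) = -7*√(Y + Z) (v(Z, Y) = -7*√(Z + Y) = -7*√(Y + Z))
E(k, d) = 3 + d (E(k, d) = 2 - (-1 - d) = 2 + (1 + d) = 3 + d)
1/(E(v(1/(10 - 6), 1), 301) + z) = 1/((3 + 301) + 1437) = 1/(304 + 1437) = 1/1741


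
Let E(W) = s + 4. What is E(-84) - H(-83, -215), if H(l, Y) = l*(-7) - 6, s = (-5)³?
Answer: -696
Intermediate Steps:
s = -125
H(l, Y) = -6 - 7*l (H(l, Y) = -7*l - 6 = -6 - 7*l)
E(W) = -121 (E(W) = -125 + 4 = -121)
E(-84) - H(-83, -215) = -121 - (-6 - 7*(-83)) = -121 - (-6 + 581) = -121 - 1*575 = -121 - 575 = -696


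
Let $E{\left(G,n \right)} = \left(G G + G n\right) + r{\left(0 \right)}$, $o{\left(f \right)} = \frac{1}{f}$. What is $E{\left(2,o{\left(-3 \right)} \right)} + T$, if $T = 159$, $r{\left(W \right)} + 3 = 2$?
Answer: $\frac{484}{3} \approx 161.33$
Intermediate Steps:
$r{\left(W \right)} = -1$ ($r{\left(W \right)} = -3 + 2 = -1$)
$E{\left(G,n \right)} = -1 + G^{2} + G n$ ($E{\left(G,n \right)} = \left(G G + G n\right) - 1 = \left(G^{2} + G n\right) - 1 = -1 + G^{2} + G n$)
$E{\left(2,o{\left(-3 \right)} \right)} + T = \left(-1 + 2^{2} + \frac{2}{-3}\right) + 159 = \left(-1 + 4 + 2 \left(- \frac{1}{3}\right)\right) + 159 = \left(-1 + 4 - \frac{2}{3}\right) + 159 = \frac{7}{3} + 159 = \frac{484}{3}$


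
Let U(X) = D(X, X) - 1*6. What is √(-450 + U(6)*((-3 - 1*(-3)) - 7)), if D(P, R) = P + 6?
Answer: 2*I*√123 ≈ 22.181*I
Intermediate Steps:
D(P, R) = 6 + P
U(X) = X (U(X) = (6 + X) - 1*6 = (6 + X) - 6 = X)
√(-450 + U(6)*((-3 - 1*(-3)) - 7)) = √(-450 + 6*((-3 - 1*(-3)) - 7)) = √(-450 + 6*((-3 + 3) - 7)) = √(-450 + 6*(0 - 7)) = √(-450 + 6*(-7)) = √(-450 - 42) = √(-492) = 2*I*√123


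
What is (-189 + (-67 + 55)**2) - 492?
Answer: -537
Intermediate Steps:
(-189 + (-67 + 55)**2) - 492 = (-189 + (-12)**2) - 492 = (-189 + 144) - 492 = -45 - 492 = -537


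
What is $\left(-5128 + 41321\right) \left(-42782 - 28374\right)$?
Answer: $-2575349108$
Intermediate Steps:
$\left(-5128 + 41321\right) \left(-42782 - 28374\right) = 36193 \left(-71156\right) = -2575349108$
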